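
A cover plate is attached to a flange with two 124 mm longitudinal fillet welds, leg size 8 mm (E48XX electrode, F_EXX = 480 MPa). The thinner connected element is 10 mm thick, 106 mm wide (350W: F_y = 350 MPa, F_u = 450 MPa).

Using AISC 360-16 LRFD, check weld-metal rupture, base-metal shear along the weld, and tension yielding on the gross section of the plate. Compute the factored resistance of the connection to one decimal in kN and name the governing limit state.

Weld metal: throat = 0.707×8 = 5.656 mm, L = 2×124 = 248 mm. φR_n = 0.75 × 0.6 × 480 × 5.656 × 248 = 303.0 kN.
Base metal shear (10 mm plate): yield φR_n = 1.0×0.6×350×10×248 = 520.8 kN; rupture φR_n = 0.75×0.6×450×10×248 = 502.2 kN; take 502.2 kN (rupture).
Tension yield (gross): A_g = 106×10 = 1060 mm². φR_n = 0.90 × 350 × 1060 = 333.9 kN.
Governing: min(303.0, 502.2, 333.9) = 303.0 kN → weld metal.

303.0 kN (weld metal governs)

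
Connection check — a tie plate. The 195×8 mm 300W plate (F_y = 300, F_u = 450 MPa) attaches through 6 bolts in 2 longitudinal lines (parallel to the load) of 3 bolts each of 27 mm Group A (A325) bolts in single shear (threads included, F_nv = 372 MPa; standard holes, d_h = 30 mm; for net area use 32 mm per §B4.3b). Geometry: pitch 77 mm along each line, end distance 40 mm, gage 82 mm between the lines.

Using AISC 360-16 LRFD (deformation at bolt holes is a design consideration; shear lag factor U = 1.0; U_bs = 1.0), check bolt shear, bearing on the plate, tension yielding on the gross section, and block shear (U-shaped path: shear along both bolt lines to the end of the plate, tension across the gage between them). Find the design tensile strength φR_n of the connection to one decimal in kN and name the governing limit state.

Bolt shear: A_b = π(27)²/4 = 572.56 mm². φR_n = 0.75 × 372 × 572.56 × 6 × 1 = 958.5 kN.
Bearing (8 mm plate, F_u = 450 MPa): end bolts L_c = 40 − 30/2 = 25, R_n = min(1.2×25×8×450, 2.4×27×8×450) = 108 kN/bolt; interior L_c = 77 − 30 = 47, R_n = 203.04 kN/bolt. φR_n = 0.75 × (2×108 + 4×203.04) = 771.1 kN.
Tension yield (gross): A_g = 195×8 = 1560 mm². φR_n = 0.90 × 300 × 1560 = 421.2 kN.
Block shear: shear path 2×[40+2×77] = 2×194 mm, A_gv = 3104, A_nv = 2×(194 − 2.5×32)×8 = 1824 mm²; tension across gage: (82 − 1×32)×8 = 400 mm². R_n = min(0.6×450×1824, 0.6×300×3104) + 1.0×450×400 = min(492.48, 558.72) + 180 = 672.48 kN. φR_n = 0.75 × 672.48 = 504.4 kN.
Governing: min(958.5, 771.1, 421.2, 504.4) = 421.2 kN → gross-section yield.

421.2 kN (gross-section yield governs)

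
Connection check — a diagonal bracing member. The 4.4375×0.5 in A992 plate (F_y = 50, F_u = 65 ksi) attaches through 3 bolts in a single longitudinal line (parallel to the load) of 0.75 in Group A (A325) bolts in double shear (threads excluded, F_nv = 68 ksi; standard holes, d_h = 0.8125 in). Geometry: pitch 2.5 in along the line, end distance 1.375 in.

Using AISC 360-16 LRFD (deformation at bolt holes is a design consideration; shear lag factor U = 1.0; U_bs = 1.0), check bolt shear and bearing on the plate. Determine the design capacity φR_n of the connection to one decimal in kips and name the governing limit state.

116.1 kips (bearing governs)

Bolt shear: A_b = π(0.75)²/4 = 0.44179 in². φR_n = 0.75 × 68 × 0.44179 × 3 × 2 = 135.2 kips.
Bearing (0.5 in plate, F_u = 65 ksi): end bolts L_c = 1.375 − 0.8125/2 = 0.96875, R_n = min(1.2×0.96875×0.5×65, 2.4×0.75×0.5×65) = 37.781 kips/bolt; interior L_c = 2.5 − 0.8125 = 1.6875, R_n = 58.5 kips/bolt. φR_n = 0.75 × (1×37.781 + 2×58.5) = 116.1 kips.
Governing: min(135.2, 116.1) = 116.1 kips → bearing.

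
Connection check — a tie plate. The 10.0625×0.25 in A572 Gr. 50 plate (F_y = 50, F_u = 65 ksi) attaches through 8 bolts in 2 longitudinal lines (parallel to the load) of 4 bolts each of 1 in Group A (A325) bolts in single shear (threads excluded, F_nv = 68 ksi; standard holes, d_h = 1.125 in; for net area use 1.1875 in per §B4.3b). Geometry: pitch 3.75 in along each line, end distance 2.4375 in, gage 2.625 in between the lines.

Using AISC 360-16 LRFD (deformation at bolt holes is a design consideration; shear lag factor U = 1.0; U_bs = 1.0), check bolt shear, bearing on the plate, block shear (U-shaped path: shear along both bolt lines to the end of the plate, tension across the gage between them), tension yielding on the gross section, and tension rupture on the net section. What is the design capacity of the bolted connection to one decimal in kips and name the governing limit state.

Bolt shear: A_b = π(1)²/4 = 0.7854 in². φR_n = 0.75 × 68 × 0.7854 × 8 × 1 = 320.4 kips.
Bearing (0.25 in plate, F_u = 65 ksi): end bolts L_c = 2.4375 − 1.125/2 = 1.875, R_n = min(1.2×1.875×0.25×65, 2.4×1×0.25×65) = 36.563 kips/bolt; interior L_c = 3.75 − 1.125 = 2.625, R_n = 39 kips/bolt. φR_n = 0.75 × (2×36.563 + 6×39) = 230.3 kips.
Block shear: shear path 2×[2.4375+3×3.75] = 2×13.6875 in, A_gv = 6.8438, A_nv = 2×(13.6875 − 3.5×1.1875)×0.25 = 4.7656 in²; tension across gage: (2.625 − 1×1.1875)×0.25 = 0.35938 in². R_n = min(0.6×65×4.7656, 0.6×50×6.8438) + 1.0×65×0.35938 = min(185.86, 205.31) + 23.36 = 209.22 kips. φR_n = 0.75 × 209.22 = 156.9 kips.
Tension yield (gross): A_g = 10.0625×0.25 = 2.5156 in². φR_n = 0.90 × 50 × 2.5156 = 113.2 kips.
Tension rupture (net): A_n = (10.0625 − 2×1.1875)×0.25 = 1.9219 in² (U = 1.0, A_e = A_n). φR_n = 0.75 × 65 × 1.9219 = 93.7 kips.
Governing: min(320.4, 230.3, 156.9, 113.2, 93.7) = 93.7 kips → net-section rupture.

93.7 kips (net-section rupture governs)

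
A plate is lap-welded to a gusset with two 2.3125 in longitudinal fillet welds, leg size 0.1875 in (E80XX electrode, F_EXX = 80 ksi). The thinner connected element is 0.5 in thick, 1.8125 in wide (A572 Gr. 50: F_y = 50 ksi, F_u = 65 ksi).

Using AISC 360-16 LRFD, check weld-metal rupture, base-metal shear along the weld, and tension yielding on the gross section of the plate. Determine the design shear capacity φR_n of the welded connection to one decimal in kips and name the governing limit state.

22.1 kips (weld metal governs)

Weld metal: throat = 0.707×0.1875 = 0.13256 in, L = 2×2.3125 = 4.625 in. φR_n = 0.75 × 0.6 × 80 × 0.13256 × 4.625 = 22.1 kips.
Base metal shear (0.5 in plate): yield φR_n = 1.0×0.6×50×0.5×4.625 = 69.4 kips; rupture φR_n = 0.75×0.6×65×0.5×4.625 = 67.6 kips; take 67.6 kips (rupture).
Tension yield (gross): A_g = 1.8125×0.5 = 0.90625 in². φR_n = 0.90 × 50 × 0.90625 = 40.8 kips.
Governing: min(22.1, 67.6, 40.8) = 22.1 kips → weld metal.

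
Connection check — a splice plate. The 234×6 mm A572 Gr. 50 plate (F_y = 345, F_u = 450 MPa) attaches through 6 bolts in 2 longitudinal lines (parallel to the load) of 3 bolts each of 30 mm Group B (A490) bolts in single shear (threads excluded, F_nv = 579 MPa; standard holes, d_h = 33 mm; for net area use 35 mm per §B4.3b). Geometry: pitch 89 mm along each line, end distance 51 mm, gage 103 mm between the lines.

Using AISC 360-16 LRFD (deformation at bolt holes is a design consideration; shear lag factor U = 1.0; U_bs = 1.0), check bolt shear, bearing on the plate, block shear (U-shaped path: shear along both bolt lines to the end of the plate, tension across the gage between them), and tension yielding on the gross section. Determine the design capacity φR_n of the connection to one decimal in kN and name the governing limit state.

435.9 kN (gross-section yield governs)

Bolt shear: A_b = π(30)²/4 = 706.86 mm². φR_n = 0.75 × 579 × 706.86 × 6 × 1 = 1841.7 kN.
Bearing (6 mm plate, F_u = 450 MPa): end bolts L_c = 51 − 33/2 = 34.5, R_n = min(1.2×34.5×6×450, 2.4×30×6×450) = 111.78 kN/bolt; interior L_c = 89 − 33 = 56, R_n = 181.44 kN/bolt. φR_n = 0.75 × (2×111.78 + 4×181.44) = 712.0 kN.
Block shear: shear path 2×[51+2×89] = 2×229 mm, A_gv = 2748, A_nv = 2×(229 − 2.5×35)×6 = 1698 mm²; tension across gage: (103 − 1×35)×6 = 408 mm². R_n = min(0.6×450×1698, 0.6×345×2748) + 1.0×450×408 = min(458.46, 568.84) + 183.6 = 642.06 kN. φR_n = 0.75 × 642.06 = 481.5 kN.
Tension yield (gross): A_g = 234×6 = 1404 mm². φR_n = 0.90 × 345 × 1404 = 435.9 kN.
Governing: min(1841.7, 712.0, 481.5, 435.9) = 435.9 kN → gross-section yield.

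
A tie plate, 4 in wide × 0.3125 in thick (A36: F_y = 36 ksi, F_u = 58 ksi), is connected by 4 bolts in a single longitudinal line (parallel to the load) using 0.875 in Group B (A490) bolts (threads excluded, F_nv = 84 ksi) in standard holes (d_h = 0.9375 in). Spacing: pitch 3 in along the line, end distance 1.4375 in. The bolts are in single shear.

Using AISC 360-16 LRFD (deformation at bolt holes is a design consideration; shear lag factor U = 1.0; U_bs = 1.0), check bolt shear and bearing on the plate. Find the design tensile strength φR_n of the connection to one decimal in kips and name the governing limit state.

101.4 kips (bearing governs)

Bolt shear: A_b = π(0.875)²/4 = 0.60132 in². φR_n = 0.75 × 84 × 0.60132 × 4 × 1 = 151.5 kips.
Bearing (0.3125 in plate, F_u = 58 ksi): end bolts L_c = 1.4375 − 0.9375/2 = 0.96875, R_n = min(1.2×0.96875×0.3125×58, 2.4×0.875×0.3125×58) = 21.07 kips/bolt; interior L_c = 3 − 0.9375 = 2.0625, R_n = 38.063 kips/bolt. φR_n = 0.75 × (1×21.07 + 3×38.063) = 101.4 kips.
Governing: min(151.5, 101.4) = 101.4 kips → bearing.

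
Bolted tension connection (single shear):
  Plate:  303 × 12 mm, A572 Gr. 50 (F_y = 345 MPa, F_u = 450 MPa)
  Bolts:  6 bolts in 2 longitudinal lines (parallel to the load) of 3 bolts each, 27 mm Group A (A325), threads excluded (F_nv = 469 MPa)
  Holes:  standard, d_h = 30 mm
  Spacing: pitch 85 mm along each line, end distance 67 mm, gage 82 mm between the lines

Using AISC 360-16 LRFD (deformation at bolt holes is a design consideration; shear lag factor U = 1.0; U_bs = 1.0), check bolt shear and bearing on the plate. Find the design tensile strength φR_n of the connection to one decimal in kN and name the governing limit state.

1208.4 kN (bolt shear governs)

Bolt shear: A_b = π(27)²/4 = 572.56 mm². φR_n = 0.75 × 469 × 572.56 × 6 × 1 = 1208.4 kN.
Bearing (12 mm plate, F_u = 450 MPa): end bolts L_c = 67 − 30/2 = 52, R_n = min(1.2×52×12×450, 2.4×27×12×450) = 336.96 kN/bolt; interior L_c = 85 − 30 = 55, R_n = 349.92 kN/bolt. φR_n = 0.75 × (2×336.96 + 4×349.92) = 1555.2 kN.
Governing: min(1208.4, 1555.2) = 1208.4 kN → bolt shear.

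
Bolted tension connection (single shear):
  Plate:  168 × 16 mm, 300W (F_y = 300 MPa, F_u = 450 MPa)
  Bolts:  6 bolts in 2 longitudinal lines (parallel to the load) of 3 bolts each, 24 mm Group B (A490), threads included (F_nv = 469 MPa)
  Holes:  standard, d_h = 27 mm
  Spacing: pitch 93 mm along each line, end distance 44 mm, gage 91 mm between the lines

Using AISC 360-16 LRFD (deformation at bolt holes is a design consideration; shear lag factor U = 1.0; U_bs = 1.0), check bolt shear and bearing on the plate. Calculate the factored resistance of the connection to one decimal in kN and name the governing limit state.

954.8 kN (bolt shear governs)

Bolt shear: A_b = π(24)²/4 = 452.39 mm². φR_n = 0.75 × 469 × 452.39 × 6 × 1 = 954.8 kN.
Bearing (16 mm plate, F_u = 450 MPa): end bolts L_c = 44 − 27/2 = 30.5, R_n = min(1.2×30.5×16×450, 2.4×24×16×450) = 263.52 kN/bolt; interior L_c = 93 − 27 = 66, R_n = 414.72 kN/bolt. φR_n = 0.75 × (2×263.52 + 4×414.72) = 1639.4 kN.
Governing: min(954.8, 1639.4) = 954.8 kN → bolt shear.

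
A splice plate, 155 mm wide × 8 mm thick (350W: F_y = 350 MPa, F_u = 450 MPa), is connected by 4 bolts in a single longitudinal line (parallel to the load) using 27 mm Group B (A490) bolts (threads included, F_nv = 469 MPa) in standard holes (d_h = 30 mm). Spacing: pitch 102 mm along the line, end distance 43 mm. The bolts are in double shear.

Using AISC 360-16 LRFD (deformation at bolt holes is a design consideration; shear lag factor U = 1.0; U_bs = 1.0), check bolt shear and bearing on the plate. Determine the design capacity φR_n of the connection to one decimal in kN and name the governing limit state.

615.6 kN (bearing governs)

Bolt shear: A_b = π(27)²/4 = 572.56 mm². φR_n = 0.75 × 469 × 572.56 × 4 × 2 = 1611.2 kN.
Bearing (8 mm plate, F_u = 450 MPa): end bolts L_c = 43 − 30/2 = 28, R_n = min(1.2×28×8×450, 2.4×27×8×450) = 120.96 kN/bolt; interior L_c = 102 − 30 = 72, R_n = 233.28 kN/bolt. φR_n = 0.75 × (1×120.96 + 3×233.28) = 615.6 kN.
Governing: min(1611.2, 615.6) = 615.6 kN → bearing.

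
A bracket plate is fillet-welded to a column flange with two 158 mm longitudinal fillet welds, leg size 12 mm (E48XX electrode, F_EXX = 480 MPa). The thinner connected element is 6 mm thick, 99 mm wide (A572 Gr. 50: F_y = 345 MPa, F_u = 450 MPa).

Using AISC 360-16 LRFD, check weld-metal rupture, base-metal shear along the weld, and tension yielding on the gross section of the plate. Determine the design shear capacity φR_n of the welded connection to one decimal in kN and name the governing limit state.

Weld metal: throat = 0.707×12 = 8.484 mm, L = 2×158 = 316 mm. φR_n = 0.75 × 0.6 × 480 × 8.484 × 316 = 579.1 kN.
Base metal shear (6 mm plate): yield φR_n = 1.0×0.6×345×6×316 = 392.5 kN; rupture φR_n = 0.75×0.6×450×6×316 = 383.9 kN; take 383.9 kN (rupture).
Tension yield (gross): A_g = 99×6 = 594 mm². φR_n = 0.90 × 345 × 594 = 184.4 kN.
Governing: min(579.1, 383.9, 184.4) = 184.4 kN → gross-section yield.

184.4 kN (gross-section yield governs)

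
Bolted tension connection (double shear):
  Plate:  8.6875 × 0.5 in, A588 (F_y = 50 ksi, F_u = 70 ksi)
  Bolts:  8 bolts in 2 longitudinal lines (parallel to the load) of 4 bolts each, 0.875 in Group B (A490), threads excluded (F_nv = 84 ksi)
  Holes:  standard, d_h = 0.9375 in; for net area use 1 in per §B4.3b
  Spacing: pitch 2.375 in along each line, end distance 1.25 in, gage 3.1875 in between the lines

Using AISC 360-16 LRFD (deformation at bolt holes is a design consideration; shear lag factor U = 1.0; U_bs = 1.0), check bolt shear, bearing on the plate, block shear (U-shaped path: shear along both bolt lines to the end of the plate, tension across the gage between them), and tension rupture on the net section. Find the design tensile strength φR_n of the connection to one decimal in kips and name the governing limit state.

Bolt shear: A_b = π(0.875)²/4 = 0.60132 in². φR_n = 0.75 × 84 × 0.60132 × 8 × 2 = 606.1 kips.
Bearing (0.5 in plate, F_u = 70 ksi): end bolts L_c = 1.25 − 0.9375/2 = 0.78125, R_n = min(1.2×0.78125×0.5×70, 2.4×0.875×0.5×70) = 32.813 kips/bolt; interior L_c = 2.375 − 0.9375 = 1.4375, R_n = 60.375 kips/bolt. φR_n = 0.75 × (2×32.813 + 6×60.375) = 320.9 kips.
Block shear: shear path 2×[1.25+3×2.375] = 2×8.375 in, A_gv = 8.375, A_nv = 2×(8.375 − 3.5×1)×0.5 = 4.875 in²; tension across gage: (3.1875 − 1×1)×0.5 = 1.0938 in². R_n = min(0.6×70×4.875, 0.6×50×8.375) + 1.0×70×1.0938 = min(204.75, 251.25) + 76.566 = 281.32 kips. φR_n = 0.75 × 281.32 = 211.0 kips.
Tension rupture (net): A_n = (8.6875 − 2×1)×0.5 = 3.3438 in² (U = 1.0, A_e = A_n). φR_n = 0.75 × 70 × 3.3438 = 175.5 kips.
Governing: min(606.1, 320.9, 211.0, 175.5) = 175.5 kips → net-section rupture.

175.5 kips (net-section rupture governs)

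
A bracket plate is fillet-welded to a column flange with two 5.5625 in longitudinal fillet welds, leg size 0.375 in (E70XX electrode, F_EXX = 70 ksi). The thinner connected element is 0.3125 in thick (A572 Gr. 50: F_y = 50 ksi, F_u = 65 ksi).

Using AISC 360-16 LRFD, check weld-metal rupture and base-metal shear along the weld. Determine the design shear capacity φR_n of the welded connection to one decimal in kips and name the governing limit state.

Weld metal: throat = 0.707×0.375 = 0.26513 in, L = 2×5.5625 = 11.125 in. φR_n = 0.75 × 0.6 × 70 × 0.26513 × 11.125 = 92.9 kips.
Base metal shear (0.3125 in plate): yield φR_n = 1.0×0.6×50×0.3125×11.125 = 104.3 kips; rupture φR_n = 0.75×0.6×65×0.3125×11.125 = 101.7 kips; take 101.7 kips (rupture).
Governing: min(92.9, 101.7) = 92.9 kips → weld metal.

92.9 kips (weld metal governs)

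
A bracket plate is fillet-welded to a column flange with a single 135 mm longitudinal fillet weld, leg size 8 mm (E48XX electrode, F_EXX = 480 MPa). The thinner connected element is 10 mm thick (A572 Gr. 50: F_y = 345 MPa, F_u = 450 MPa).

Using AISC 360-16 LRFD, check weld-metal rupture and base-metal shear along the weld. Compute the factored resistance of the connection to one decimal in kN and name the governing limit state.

164.9 kN (weld metal governs)

Weld metal: throat = 0.707×8 = 5.656 mm, L = 135 mm. φR_n = 0.75 × 0.6 × 480 × 5.656 × 135 = 164.9 kN.
Base metal shear (10 mm plate): yield φR_n = 1.0×0.6×345×10×135 = 279.5 kN; rupture φR_n = 0.75×0.6×450×10×135 = 273.4 kN; take 273.4 kN (rupture).
Governing: min(164.9, 273.4) = 164.9 kN → weld metal.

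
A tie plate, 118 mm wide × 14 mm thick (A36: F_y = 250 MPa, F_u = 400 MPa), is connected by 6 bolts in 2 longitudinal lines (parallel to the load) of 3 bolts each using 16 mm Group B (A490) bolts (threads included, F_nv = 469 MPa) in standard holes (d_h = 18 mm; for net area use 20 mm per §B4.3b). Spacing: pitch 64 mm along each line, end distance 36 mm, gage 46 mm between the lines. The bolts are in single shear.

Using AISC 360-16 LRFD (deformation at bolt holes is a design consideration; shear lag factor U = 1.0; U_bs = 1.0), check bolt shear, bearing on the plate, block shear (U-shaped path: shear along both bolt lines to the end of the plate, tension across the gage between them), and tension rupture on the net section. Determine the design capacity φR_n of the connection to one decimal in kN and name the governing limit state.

327.6 kN (net-section rupture governs)

Bolt shear: A_b = π(16)²/4 = 201.06 mm². φR_n = 0.75 × 469 × 201.06 × 6 × 1 = 424.3 kN.
Bearing (14 mm plate, F_u = 400 MPa): end bolts L_c = 36 − 18/2 = 27, R_n = min(1.2×27×14×400, 2.4×16×14×400) = 181.44 kN/bolt; interior L_c = 64 − 18 = 46, R_n = 215.04 kN/bolt. φR_n = 0.75 × (2×181.44 + 4×215.04) = 917.3 kN.
Block shear: shear path 2×[36+2×64] = 2×164 mm, A_gv = 4592, A_nv = 2×(164 − 2.5×20)×14 = 3192 mm²; tension across gage: (46 − 1×20)×14 = 364 mm². R_n = min(0.6×400×3192, 0.6×250×4592) + 1.0×400×364 = min(766.08, 688.8) + 145.6 = 834.4 kN. φR_n = 0.75 × 834.4 = 625.8 kN.
Tension rupture (net): A_n = (118 − 2×20)×14 = 1092 mm² (U = 1.0, A_e = A_n). φR_n = 0.75 × 400 × 1092 = 327.6 kN.
Governing: min(424.3, 917.3, 625.8, 327.6) = 327.6 kN → net-section rupture.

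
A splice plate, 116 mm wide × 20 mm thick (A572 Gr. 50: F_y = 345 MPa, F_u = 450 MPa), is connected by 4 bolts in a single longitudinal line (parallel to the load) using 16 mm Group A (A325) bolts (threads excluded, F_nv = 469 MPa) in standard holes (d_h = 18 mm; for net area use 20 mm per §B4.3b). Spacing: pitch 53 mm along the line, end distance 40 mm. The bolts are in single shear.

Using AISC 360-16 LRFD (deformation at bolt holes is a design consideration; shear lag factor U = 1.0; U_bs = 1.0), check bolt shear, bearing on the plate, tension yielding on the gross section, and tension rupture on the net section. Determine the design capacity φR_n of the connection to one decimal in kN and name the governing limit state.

282.9 kN (bolt shear governs)

Bolt shear: A_b = π(16)²/4 = 201.06 mm². φR_n = 0.75 × 469 × 201.06 × 4 × 1 = 282.9 kN.
Bearing (20 mm plate, F_u = 450 MPa): end bolts L_c = 40 − 18/2 = 31, R_n = min(1.2×31×20×450, 2.4×16×20×450) = 334.8 kN/bolt; interior L_c = 53 − 18 = 35, R_n = 345.6 kN/bolt. φR_n = 0.75 × (1×334.8 + 3×345.6) = 1028.7 kN.
Tension yield (gross): A_g = 116×20 = 2320 mm². φR_n = 0.90 × 345 × 2320 = 720.4 kN.
Tension rupture (net): A_n = (116 − 1×20)×20 = 1920 mm² (U = 1.0, A_e = A_n). φR_n = 0.75 × 450 × 1920 = 648.0 kN.
Governing: min(282.9, 1028.7, 720.4, 648.0) = 282.9 kN → bolt shear.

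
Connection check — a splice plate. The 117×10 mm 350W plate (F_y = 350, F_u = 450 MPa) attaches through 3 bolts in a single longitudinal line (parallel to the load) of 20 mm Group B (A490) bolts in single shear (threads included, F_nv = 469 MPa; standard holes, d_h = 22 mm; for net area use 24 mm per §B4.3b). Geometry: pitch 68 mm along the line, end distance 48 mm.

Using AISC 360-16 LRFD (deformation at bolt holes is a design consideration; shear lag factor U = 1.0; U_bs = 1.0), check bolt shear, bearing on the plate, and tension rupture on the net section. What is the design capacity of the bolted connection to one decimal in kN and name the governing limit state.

Bolt shear: A_b = π(20)²/4 = 314.16 mm². φR_n = 0.75 × 469 × 314.16 × 3 × 1 = 331.5 kN.
Bearing (10 mm plate, F_u = 450 MPa): end bolts L_c = 48 − 22/2 = 37, R_n = min(1.2×37×10×450, 2.4×20×10×450) = 199.8 kN/bolt; interior L_c = 68 − 22 = 46, R_n = 216 kN/bolt. φR_n = 0.75 × (1×199.8 + 2×216) = 473.9 kN.
Tension rupture (net): A_n = (117 − 1×24)×10 = 930 mm² (U = 1.0, A_e = A_n). φR_n = 0.75 × 450 × 930 = 313.9 kN.
Governing: min(331.5, 473.9, 313.9) = 313.9 kN → net-section rupture.

313.9 kN (net-section rupture governs)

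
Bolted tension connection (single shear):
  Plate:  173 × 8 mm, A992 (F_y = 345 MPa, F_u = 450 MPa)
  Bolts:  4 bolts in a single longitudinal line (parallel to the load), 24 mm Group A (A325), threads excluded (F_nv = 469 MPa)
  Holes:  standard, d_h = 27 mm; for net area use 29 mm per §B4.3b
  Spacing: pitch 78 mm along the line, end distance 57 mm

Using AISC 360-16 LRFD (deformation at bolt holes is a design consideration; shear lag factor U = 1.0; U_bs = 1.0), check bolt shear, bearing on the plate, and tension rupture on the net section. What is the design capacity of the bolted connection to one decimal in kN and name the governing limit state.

Bolt shear: A_b = π(24)²/4 = 452.39 mm². φR_n = 0.75 × 469 × 452.39 × 4 × 1 = 636.5 kN.
Bearing (8 mm plate, F_u = 450 MPa): end bolts L_c = 57 − 27/2 = 43.5, R_n = min(1.2×43.5×8×450, 2.4×24×8×450) = 187.92 kN/bolt; interior L_c = 78 − 27 = 51, R_n = 207.36 kN/bolt. φR_n = 0.75 × (1×187.92 + 3×207.36) = 607.5 kN.
Tension rupture (net): A_n = (173 − 1×29)×8 = 1152 mm² (U = 1.0, A_e = A_n). φR_n = 0.75 × 450 × 1152 = 388.8 kN.
Governing: min(636.5, 607.5, 388.8) = 388.8 kN → net-section rupture.

388.8 kN (net-section rupture governs)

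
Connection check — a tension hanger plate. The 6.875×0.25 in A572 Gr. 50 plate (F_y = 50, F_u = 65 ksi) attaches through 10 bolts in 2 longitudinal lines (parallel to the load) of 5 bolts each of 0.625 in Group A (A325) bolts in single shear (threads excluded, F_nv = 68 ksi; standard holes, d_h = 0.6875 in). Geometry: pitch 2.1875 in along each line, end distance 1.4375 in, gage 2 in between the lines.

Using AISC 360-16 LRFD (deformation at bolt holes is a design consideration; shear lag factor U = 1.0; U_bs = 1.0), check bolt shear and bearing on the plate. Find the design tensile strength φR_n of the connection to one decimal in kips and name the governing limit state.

156.5 kips (bolt shear governs)

Bolt shear: A_b = π(0.625)²/4 = 0.3068 in². φR_n = 0.75 × 68 × 0.3068 × 10 × 1 = 156.5 kips.
Bearing (0.25 in plate, F_u = 65 ksi): end bolts L_c = 1.4375 − 0.6875/2 = 1.09375, R_n = min(1.2×1.09375×0.25×65, 2.4×0.625×0.25×65) = 21.328 kips/bolt; interior L_c = 2.1875 − 0.6875 = 1.5, R_n = 24.375 kips/bolt. φR_n = 0.75 × (2×21.328 + 8×24.375) = 178.2 kips.
Governing: min(156.5, 178.2) = 156.5 kips → bolt shear.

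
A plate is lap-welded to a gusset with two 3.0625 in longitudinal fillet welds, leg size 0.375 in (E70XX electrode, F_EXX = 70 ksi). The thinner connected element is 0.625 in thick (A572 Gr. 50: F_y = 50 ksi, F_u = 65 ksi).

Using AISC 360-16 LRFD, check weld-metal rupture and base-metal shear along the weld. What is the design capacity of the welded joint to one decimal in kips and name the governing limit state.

Weld metal: throat = 0.707×0.375 = 0.26513 in, L = 2×3.0625 = 6.125 in. φR_n = 0.75 × 0.6 × 70 × 0.26513 × 6.125 = 51.2 kips.
Base metal shear (0.625 in plate): yield φR_n = 1.0×0.6×50×0.625×6.125 = 114.8 kips; rupture φR_n = 0.75×0.6×65×0.625×6.125 = 112.0 kips; take 112.0 kips (rupture).
Governing: min(51.2, 112.0) = 51.2 kips → weld metal.

51.2 kips (weld metal governs)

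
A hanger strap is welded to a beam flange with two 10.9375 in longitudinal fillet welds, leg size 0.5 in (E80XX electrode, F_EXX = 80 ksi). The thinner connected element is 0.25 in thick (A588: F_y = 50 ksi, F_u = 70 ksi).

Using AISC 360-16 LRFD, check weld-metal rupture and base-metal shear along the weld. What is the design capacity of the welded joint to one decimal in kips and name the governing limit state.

Weld metal: throat = 0.707×0.5 = 0.3535 in, L = 2×10.9375 = 21.875 in. φR_n = 0.75 × 0.6 × 80 × 0.3535 × 21.875 = 278.4 kips.
Base metal shear (0.25 in plate): yield φR_n = 1.0×0.6×50×0.25×21.875 = 164.1 kips; rupture φR_n = 0.75×0.6×70×0.25×21.875 = 172.3 kips; take 164.1 kips (yield).
Governing: min(278.4, 164.1) = 164.1 kips → base-metal shear.

164.1 kips (base-metal shear governs)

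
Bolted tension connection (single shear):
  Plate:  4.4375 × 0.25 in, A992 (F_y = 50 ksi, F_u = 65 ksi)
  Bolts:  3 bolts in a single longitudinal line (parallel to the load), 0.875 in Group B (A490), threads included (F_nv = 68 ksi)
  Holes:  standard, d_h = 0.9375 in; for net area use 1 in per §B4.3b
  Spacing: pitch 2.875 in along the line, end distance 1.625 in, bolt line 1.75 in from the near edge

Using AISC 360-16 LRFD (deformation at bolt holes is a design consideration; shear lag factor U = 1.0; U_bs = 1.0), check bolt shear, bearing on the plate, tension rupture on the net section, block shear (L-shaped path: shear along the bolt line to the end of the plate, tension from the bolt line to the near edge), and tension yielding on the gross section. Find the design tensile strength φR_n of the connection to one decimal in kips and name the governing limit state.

Bolt shear: A_b = π(0.875)²/4 = 0.60132 in². φR_n = 0.75 × 68 × 0.60132 × 3 × 1 = 92.0 kips.
Bearing (0.25 in plate, F_u = 65 ksi): end bolts L_c = 1.625 − 0.9375/2 = 1.15625, R_n = min(1.2×1.15625×0.25×65, 2.4×0.875×0.25×65) = 22.547 kips/bolt; interior L_c = 2.875 − 0.9375 = 1.9375, R_n = 34.125 kips/bolt. φR_n = 0.75 × (1×22.547 + 2×34.125) = 68.1 kips.
Tension rupture (net): A_n = (4.4375 − 1×1)×0.25 = 0.85938 in² (U = 1.0, A_e = A_n). φR_n = 0.75 × 65 × 0.85938 = 41.9 kips.
Block shear: shear path 1×[1.625+2×2.875] = 1×7.375 in, A_gv = 1.8438, A_nv = 1×(7.375 − 2.5×1)×0.25 = 1.2188 in²; tension to near edge: (1.75 − 0.5×1)×0.25 = 0.3125 in². R_n = min(0.6×65×1.2188, 0.6×50×1.8438) + 1.0×65×0.3125 = min(47.533, 55.314) + 20.313 = 67.846 kips. φR_n = 0.75 × 67.846 = 50.9 kips.
Tension yield (gross): A_g = 4.4375×0.25 = 1.1094 in². φR_n = 0.90 × 50 × 1.1094 = 49.9 kips.
Governing: min(92.0, 68.1, 41.9, 50.9, 49.9) = 41.9 kips → net-section rupture.

41.9 kips (net-section rupture governs)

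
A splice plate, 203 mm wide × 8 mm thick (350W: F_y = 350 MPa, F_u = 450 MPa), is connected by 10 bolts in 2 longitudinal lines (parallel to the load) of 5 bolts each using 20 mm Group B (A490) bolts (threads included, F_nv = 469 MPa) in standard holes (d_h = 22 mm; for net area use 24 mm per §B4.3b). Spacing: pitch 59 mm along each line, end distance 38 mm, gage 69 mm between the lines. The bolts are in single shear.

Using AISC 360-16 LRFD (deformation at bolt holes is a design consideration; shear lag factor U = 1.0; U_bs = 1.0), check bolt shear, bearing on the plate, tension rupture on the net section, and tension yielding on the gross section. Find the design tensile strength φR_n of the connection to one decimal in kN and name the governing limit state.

418.5 kN (net-section rupture governs)

Bolt shear: A_b = π(20)²/4 = 314.16 mm². φR_n = 0.75 × 469 × 314.16 × 10 × 1 = 1105.1 kN.
Bearing (8 mm plate, F_u = 450 MPa): end bolts L_c = 38 − 22/2 = 27, R_n = min(1.2×27×8×450, 2.4×20×8×450) = 116.64 kN/bolt; interior L_c = 59 − 22 = 37, R_n = 159.84 kN/bolt. φR_n = 0.75 × (2×116.64 + 8×159.84) = 1134.0 kN.
Tension rupture (net): A_n = (203 − 2×24)×8 = 1240 mm² (U = 1.0, A_e = A_n). φR_n = 0.75 × 450 × 1240 = 418.5 kN.
Tension yield (gross): A_g = 203×8 = 1624 mm². φR_n = 0.90 × 350 × 1624 = 511.6 kN.
Governing: min(1105.1, 1134.0, 418.5, 511.6) = 418.5 kN → net-section rupture.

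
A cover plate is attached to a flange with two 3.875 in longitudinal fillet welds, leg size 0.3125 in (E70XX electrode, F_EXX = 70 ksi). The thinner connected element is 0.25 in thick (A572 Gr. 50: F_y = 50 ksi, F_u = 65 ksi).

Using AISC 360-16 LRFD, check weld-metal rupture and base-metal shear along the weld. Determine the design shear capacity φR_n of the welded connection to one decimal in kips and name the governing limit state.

Weld metal: throat = 0.707×0.3125 = 0.22094 in, L = 2×3.875 = 7.75 in. φR_n = 0.75 × 0.6 × 70 × 0.22094 × 7.75 = 53.9 kips.
Base metal shear (0.25 in plate): yield φR_n = 1.0×0.6×50×0.25×7.75 = 58.1 kips; rupture φR_n = 0.75×0.6×65×0.25×7.75 = 56.7 kips; take 56.7 kips (rupture).
Governing: min(53.9, 56.7) = 53.9 kips → weld metal.

53.9 kips (weld metal governs)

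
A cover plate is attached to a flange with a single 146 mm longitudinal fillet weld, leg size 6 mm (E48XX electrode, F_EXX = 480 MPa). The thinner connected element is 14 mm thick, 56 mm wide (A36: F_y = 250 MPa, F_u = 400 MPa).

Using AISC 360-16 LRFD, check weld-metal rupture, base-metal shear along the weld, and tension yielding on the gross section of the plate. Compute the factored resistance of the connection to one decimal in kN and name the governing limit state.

133.8 kN (weld metal governs)

Weld metal: throat = 0.707×6 = 4.242 mm, L = 146 mm. φR_n = 0.75 × 0.6 × 480 × 4.242 × 146 = 133.8 kN.
Base metal shear (14 mm plate): yield φR_n = 1.0×0.6×250×14×146 = 306.6 kN; rupture φR_n = 0.75×0.6×400×14×146 = 367.9 kN; take 306.6 kN (yield).
Tension yield (gross): A_g = 56×14 = 784 mm². φR_n = 0.90 × 250 × 784 = 176.4 kN.
Governing: min(133.8, 306.6, 176.4) = 133.8 kN → weld metal.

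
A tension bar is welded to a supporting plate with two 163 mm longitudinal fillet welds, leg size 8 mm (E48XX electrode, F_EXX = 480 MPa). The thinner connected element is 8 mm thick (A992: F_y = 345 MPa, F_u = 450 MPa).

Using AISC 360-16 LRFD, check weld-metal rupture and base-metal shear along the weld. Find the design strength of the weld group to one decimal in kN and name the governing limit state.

Weld metal: throat = 0.707×8 = 5.656 mm, L = 2×163 = 326 mm. φR_n = 0.75 × 0.6 × 480 × 5.656 × 326 = 398.3 kN.
Base metal shear (8 mm plate): yield φR_n = 1.0×0.6×345×8×326 = 539.9 kN; rupture φR_n = 0.75×0.6×450×8×326 = 528.1 kN; take 528.1 kN (rupture).
Governing: min(398.3, 528.1) = 398.3 kN → weld metal.

398.3 kN (weld metal governs)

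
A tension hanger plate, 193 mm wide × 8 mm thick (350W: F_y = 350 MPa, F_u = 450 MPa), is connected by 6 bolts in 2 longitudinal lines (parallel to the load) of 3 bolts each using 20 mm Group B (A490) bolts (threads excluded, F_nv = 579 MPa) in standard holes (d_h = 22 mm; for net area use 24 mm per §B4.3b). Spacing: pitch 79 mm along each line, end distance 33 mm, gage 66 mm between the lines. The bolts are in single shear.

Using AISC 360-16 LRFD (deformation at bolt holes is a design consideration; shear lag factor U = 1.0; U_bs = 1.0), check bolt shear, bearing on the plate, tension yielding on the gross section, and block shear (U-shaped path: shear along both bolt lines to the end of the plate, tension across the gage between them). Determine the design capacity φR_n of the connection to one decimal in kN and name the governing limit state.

486.4 kN (gross-section yield governs)

Bolt shear: A_b = π(20)²/4 = 314.16 mm². φR_n = 0.75 × 579 × 314.16 × 6 × 1 = 818.5 kN.
Bearing (8 mm plate, F_u = 450 MPa): end bolts L_c = 33 − 22/2 = 22, R_n = min(1.2×22×8×450, 2.4×20×8×450) = 95.04 kN/bolt; interior L_c = 79 − 22 = 57, R_n = 172.8 kN/bolt. φR_n = 0.75 × (2×95.04 + 4×172.8) = 661.0 kN.
Tension yield (gross): A_g = 193×8 = 1544 mm². φR_n = 0.90 × 350 × 1544 = 486.4 kN.
Block shear: shear path 2×[33+2×79] = 2×191 mm, A_gv = 3056, A_nv = 2×(191 − 2.5×24)×8 = 2096 mm²; tension across gage: (66 − 1×24)×8 = 336 mm². R_n = min(0.6×450×2096, 0.6×350×3056) + 1.0×450×336 = min(565.92, 641.76) + 151.2 = 717.12 kN. φR_n = 0.75 × 717.12 = 537.8 kN.
Governing: min(818.5, 661.0, 486.4, 537.8) = 486.4 kN → gross-section yield.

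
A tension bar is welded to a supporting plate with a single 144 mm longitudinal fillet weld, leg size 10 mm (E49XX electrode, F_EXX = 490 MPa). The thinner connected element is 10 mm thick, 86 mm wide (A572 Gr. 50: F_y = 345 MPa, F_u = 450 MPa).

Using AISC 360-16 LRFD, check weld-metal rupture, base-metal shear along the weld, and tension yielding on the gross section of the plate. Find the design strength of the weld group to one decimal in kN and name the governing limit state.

Weld metal: throat = 0.707×10 = 7.07 mm, L = 144 mm. φR_n = 0.75 × 0.6 × 490 × 7.07 × 144 = 224.5 kN.
Base metal shear (10 mm plate): yield φR_n = 1.0×0.6×345×10×144 = 298.1 kN; rupture φR_n = 0.75×0.6×450×10×144 = 291.6 kN; take 291.6 kN (rupture).
Tension yield (gross): A_g = 86×10 = 860 mm². φR_n = 0.90 × 345 × 860 = 267.0 kN.
Governing: min(224.5, 291.6, 267.0) = 224.5 kN → weld metal.

224.5 kN (weld metal governs)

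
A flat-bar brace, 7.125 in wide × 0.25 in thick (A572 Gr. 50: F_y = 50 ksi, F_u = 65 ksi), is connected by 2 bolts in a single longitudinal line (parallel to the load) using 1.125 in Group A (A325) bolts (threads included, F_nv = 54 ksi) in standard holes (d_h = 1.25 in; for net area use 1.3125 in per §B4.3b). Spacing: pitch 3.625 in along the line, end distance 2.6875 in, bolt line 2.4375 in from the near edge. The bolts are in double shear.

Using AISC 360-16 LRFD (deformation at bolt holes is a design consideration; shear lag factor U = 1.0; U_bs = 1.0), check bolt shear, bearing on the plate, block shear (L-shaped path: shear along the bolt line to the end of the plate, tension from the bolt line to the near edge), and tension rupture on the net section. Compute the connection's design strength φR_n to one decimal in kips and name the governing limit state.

53.5 kips (block shear governs)

Bolt shear: A_b = π(1.125)²/4 = 0.99402 in². φR_n = 0.75 × 54 × 0.99402 × 2 × 2 = 161.0 kips.
Bearing (0.25 in plate, F_u = 65 ksi): end bolts L_c = 2.6875 − 1.25/2 = 2.0625, R_n = min(1.2×2.0625×0.25×65, 2.4×1.125×0.25×65) = 40.219 kips/bolt; interior L_c = 3.625 − 1.25 = 2.375, R_n = 43.875 kips/bolt. φR_n = 0.75 × (1×40.219 + 1×43.875) = 63.1 kips.
Block shear: shear path 1×[2.6875+1×3.625] = 1×6.3125 in, A_gv = 1.5781, A_nv = 1×(6.3125 − 1.5×1.3125)×0.25 = 1.0859 in²; tension to near edge: (2.4375 − 0.5×1.3125)×0.25 = 0.44531 in². R_n = min(0.6×65×1.0859, 0.6×50×1.5781) + 1.0×65×0.44531 = min(42.35, 47.343) + 28.945 = 71.295 kips. φR_n = 0.75 × 71.295 = 53.5 kips.
Tension rupture (net): A_n = (7.125 − 1×1.3125)×0.25 = 1.4531 in² (U = 1.0, A_e = A_n). φR_n = 0.75 × 65 × 1.4531 = 70.8 kips.
Governing: min(161.0, 63.1, 53.5, 70.8) = 53.5 kips → block shear.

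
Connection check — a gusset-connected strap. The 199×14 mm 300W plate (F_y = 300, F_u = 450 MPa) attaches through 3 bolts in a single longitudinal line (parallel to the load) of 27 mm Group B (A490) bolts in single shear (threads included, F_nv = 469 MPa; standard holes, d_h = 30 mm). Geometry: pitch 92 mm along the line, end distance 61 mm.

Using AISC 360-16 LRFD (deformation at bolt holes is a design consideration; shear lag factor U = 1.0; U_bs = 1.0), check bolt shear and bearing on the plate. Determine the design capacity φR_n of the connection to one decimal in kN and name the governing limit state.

604.2 kN (bolt shear governs)

Bolt shear: A_b = π(27)²/4 = 572.56 mm². φR_n = 0.75 × 469 × 572.56 × 3 × 1 = 604.2 kN.
Bearing (14 mm plate, F_u = 450 MPa): end bolts L_c = 61 − 30/2 = 46, R_n = min(1.2×46×14×450, 2.4×27×14×450) = 347.76 kN/bolt; interior L_c = 92 − 30 = 62, R_n = 408.24 kN/bolt. φR_n = 0.75 × (1×347.76 + 2×408.24) = 873.2 kN.
Governing: min(604.2, 873.2) = 604.2 kN → bolt shear.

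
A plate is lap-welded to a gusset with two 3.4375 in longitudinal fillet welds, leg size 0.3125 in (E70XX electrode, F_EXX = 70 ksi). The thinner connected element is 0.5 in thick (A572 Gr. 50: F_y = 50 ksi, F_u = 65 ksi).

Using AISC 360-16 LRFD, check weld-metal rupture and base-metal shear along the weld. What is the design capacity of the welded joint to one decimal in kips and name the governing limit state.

Weld metal: throat = 0.707×0.3125 = 0.22094 in, L = 2×3.4375 = 6.875 in. φR_n = 0.75 × 0.6 × 70 × 0.22094 × 6.875 = 47.8 kips.
Base metal shear (0.5 in plate): yield φR_n = 1.0×0.6×50×0.5×6.875 = 103.1 kips; rupture φR_n = 0.75×0.6×65×0.5×6.875 = 100.5 kips; take 100.5 kips (rupture).
Governing: min(47.8, 100.5) = 47.8 kips → weld metal.

47.8 kips (weld metal governs)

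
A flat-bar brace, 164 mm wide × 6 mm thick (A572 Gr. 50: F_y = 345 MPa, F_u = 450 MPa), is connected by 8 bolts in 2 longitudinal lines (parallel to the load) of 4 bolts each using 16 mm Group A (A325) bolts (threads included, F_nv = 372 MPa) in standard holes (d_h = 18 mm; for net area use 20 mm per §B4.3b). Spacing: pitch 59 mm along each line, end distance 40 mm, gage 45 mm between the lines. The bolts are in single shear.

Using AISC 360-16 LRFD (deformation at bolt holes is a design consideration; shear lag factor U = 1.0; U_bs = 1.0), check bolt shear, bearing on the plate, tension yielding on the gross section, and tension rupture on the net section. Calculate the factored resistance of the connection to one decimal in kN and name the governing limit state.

251.1 kN (net-section rupture governs)

Bolt shear: A_b = π(16)²/4 = 201.06 mm². φR_n = 0.75 × 372 × 201.06 × 8 × 1 = 448.8 kN.
Bearing (6 mm plate, F_u = 450 MPa): end bolts L_c = 40 − 18/2 = 31, R_n = min(1.2×31×6×450, 2.4×16×6×450) = 100.44 kN/bolt; interior L_c = 59 − 18 = 41, R_n = 103.68 kN/bolt. φR_n = 0.75 × (2×100.44 + 6×103.68) = 617.2 kN.
Tension yield (gross): A_g = 164×6 = 984 mm². φR_n = 0.90 × 345 × 984 = 305.5 kN.
Tension rupture (net): A_n = (164 − 2×20)×6 = 744 mm² (U = 1.0, A_e = A_n). φR_n = 0.75 × 450 × 744 = 251.1 kN.
Governing: min(448.8, 617.2, 305.5, 251.1) = 251.1 kN → net-section rupture.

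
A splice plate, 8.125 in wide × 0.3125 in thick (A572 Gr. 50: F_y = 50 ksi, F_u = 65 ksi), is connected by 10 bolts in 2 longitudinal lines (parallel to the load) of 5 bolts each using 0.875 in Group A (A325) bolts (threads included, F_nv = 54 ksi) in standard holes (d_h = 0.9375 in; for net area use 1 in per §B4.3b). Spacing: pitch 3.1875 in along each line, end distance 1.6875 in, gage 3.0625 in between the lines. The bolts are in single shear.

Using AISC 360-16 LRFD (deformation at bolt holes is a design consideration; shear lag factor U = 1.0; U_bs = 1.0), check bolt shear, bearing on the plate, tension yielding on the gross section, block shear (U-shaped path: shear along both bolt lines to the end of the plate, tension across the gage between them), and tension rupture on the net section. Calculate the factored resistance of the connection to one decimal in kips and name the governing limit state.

Bolt shear: A_b = π(0.875)²/4 = 0.60132 in². φR_n = 0.75 × 54 × 0.60132 × 10 × 1 = 243.5 kips.
Bearing (0.3125 in plate, F_u = 65 ksi): end bolts L_c = 1.6875 − 0.9375/2 = 1.21875, R_n = min(1.2×1.21875×0.3125×65, 2.4×0.875×0.3125×65) = 29.707 kips/bolt; interior L_c = 3.1875 − 0.9375 = 2.25, R_n = 42.656 kips/bolt. φR_n = 0.75 × (2×29.707 + 8×42.656) = 300.5 kips.
Tension yield (gross): A_g = 8.125×0.3125 = 2.5391 in². φR_n = 0.90 × 50 × 2.5391 = 114.3 kips.
Block shear: shear path 2×[1.6875+4×3.1875] = 2×14.4375 in, A_gv = 9.0234, A_nv = 2×(14.4375 − 4.5×1)×0.3125 = 6.2109 in²; tension across gage: (3.0625 − 1×1)×0.3125 = 0.64453 in². R_n = min(0.6×65×6.2109, 0.6×50×9.0234) + 1.0×65×0.64453 = min(242.23, 270.7) + 41.894 = 284.12 kips. φR_n = 0.75 × 284.12 = 213.1 kips.
Tension rupture (net): A_n = (8.125 − 2×1)×0.3125 = 1.9141 in² (U = 1.0, A_e = A_n). φR_n = 0.75 × 65 × 1.9141 = 93.3 kips.
Governing: min(243.5, 300.5, 114.3, 213.1, 93.3) = 93.3 kips → net-section rupture.

93.3 kips (net-section rupture governs)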